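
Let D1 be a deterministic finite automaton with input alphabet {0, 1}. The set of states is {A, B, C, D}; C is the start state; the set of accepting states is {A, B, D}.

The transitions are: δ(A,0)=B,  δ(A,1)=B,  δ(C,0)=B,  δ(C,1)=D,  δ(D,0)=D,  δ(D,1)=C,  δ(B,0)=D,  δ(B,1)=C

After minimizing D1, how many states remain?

2

States {A} cannot be reached from the start state, so discard them.
Start with accepting vs non-accepting: {B,D} | {C}.
Stable partition: {B,D} | {C} — 2 equivalence classes.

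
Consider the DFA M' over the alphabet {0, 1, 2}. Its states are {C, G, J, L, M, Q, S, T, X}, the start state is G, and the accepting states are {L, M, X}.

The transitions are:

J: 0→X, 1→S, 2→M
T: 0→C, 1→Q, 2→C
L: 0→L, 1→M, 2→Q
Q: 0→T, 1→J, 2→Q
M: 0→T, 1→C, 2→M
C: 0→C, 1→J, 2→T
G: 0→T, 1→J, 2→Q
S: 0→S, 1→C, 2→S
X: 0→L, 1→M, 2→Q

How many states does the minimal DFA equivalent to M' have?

Initial partition by acceptance: {L,M,X} | {C,G,J,Q,S,T}.
Split {L,M,X} by δ(·,0) → {L,X} and {M}.
Refine {C,G,J,Q,S,T} on symbol 0: members go to different blocks, giving {C,G,Q,S,T} and {J}.
On input 1, block {C,G,Q,S,T} splits into {C,G,Q} and {S,T}.
Split {C,G,Q} by δ(·,0) → {G,Q} and {C}.
Refine {S,T} on symbol 0: members go to different blocks, giving {S} and {T}.
No further refinement is possible. Final partition (7 blocks): {L,X} | {G,Q} | {M} | {J} | {S} | {C} | {T}.

7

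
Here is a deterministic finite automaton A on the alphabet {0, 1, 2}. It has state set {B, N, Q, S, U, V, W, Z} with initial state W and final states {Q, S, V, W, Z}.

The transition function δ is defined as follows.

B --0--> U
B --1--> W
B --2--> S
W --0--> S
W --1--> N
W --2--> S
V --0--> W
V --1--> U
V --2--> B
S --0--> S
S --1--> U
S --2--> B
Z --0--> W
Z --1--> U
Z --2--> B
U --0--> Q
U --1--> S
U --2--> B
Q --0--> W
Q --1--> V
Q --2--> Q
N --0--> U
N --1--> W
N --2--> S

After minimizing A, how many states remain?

Reachable states from the start: {B,N,Q,S,U,V,W}. Unreachable: {Z} — drop them.
P0 = {Q,S,V,W} | {B,N,U}.
Split {Q,S,V,W} by δ(·,1) → {S,V,W} and {Q}.
On input 2, block {S,V,W} splits into {S,V} and {W}.
Refine {S,V} on symbol 0: members go to different blocks, giving {S} and {V}.
Refine {B,N,U} on symbol 0: members go to different blocks, giving {B,N} and {U}.
No further refinement is possible. Final partition (6 blocks): {S} | {B,N} | {Q} | {W} | {V} | {U}.

6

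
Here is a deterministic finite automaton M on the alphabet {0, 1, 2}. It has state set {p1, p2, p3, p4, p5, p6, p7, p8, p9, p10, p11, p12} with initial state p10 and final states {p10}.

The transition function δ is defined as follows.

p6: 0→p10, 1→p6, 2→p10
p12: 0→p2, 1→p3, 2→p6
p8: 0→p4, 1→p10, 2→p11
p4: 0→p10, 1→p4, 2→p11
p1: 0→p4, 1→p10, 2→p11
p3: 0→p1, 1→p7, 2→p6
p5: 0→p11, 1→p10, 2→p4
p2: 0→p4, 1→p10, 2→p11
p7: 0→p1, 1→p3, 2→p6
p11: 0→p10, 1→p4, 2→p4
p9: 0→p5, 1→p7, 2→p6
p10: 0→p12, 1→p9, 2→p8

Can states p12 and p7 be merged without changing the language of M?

Every state is reachable, so we keep all 12.
Start with accepting vs non-accepting: {p10} | {p1,p2,p3,p4,p5,p6,p7,p8,p9,p11,p12}.
On input 0, block {p1,p2,p3,p4,p5,p6,p7,p8,p9,p11,p12} splits into {p1,p2,p3,p5,p7,p8,p9,p12} and {p4,p6,p11}.
Split {p1,p2,p3,p5,p7,p8,p9,p12} by δ(·,0) → {p1,p2,p5,p8} and {p3,p7,p9,p12}.
Refine {p4,p6,p11} on symbol 2: members go to different blocks, giving {p4,p11} and {p6}.
The partition is now stable with 5 blocks: {p10} | {p1,p2,p5,p8} | {p4,p11} | {p3,p7,p9,p12} | {p6}.
p12 and p7 lie in the same block of the stable partition, so they are equivalent — no string distinguishes them.

Yes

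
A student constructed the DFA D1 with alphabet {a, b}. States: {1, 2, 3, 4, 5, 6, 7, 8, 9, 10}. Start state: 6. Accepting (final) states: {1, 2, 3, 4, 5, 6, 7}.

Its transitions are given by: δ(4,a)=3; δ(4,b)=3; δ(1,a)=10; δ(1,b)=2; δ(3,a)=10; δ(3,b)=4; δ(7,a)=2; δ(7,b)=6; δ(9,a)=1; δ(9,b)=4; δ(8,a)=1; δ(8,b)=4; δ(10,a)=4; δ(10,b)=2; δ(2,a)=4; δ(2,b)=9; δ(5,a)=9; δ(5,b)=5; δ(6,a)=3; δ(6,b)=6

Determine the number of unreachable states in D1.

No path from 6 leads to 5, 7, 8; the other 7 states are all reachable.

3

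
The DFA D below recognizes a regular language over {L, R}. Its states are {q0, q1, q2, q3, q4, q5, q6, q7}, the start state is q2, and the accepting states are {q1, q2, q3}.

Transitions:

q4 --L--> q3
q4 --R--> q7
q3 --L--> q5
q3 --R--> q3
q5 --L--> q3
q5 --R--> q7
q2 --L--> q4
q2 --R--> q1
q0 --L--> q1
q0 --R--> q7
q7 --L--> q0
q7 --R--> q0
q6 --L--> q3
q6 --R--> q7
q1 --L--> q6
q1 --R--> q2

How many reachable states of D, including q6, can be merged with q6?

All states are reachable from the start state.
Start with accepting vs non-accepting: {q1,q2,q3} | {q0,q4,q5,q6,q7}.
On input L, block {q0,q4,q5,q6,q7} splits into {q0,q4,q5,q6} and {q7}.
The partition is now stable with 3 blocks: {q1,q2,q3} | {q0,q4,q5,q6} | {q7}.
State q6 belongs to the block {q0,q4,q5,q6}, which has 4 states.

4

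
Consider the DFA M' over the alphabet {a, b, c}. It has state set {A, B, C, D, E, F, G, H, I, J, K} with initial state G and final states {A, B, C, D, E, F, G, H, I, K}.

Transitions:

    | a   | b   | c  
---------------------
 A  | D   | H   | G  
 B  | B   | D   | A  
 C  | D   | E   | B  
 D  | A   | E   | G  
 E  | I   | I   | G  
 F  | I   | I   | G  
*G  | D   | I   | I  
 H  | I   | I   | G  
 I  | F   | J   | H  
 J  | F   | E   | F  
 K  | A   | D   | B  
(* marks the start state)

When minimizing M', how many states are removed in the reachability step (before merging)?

Starting at G and following transitions, the reachable set is {A, D, E, F, G, H, I, J}. That leaves B, C, K unreachable — 3 in total.

3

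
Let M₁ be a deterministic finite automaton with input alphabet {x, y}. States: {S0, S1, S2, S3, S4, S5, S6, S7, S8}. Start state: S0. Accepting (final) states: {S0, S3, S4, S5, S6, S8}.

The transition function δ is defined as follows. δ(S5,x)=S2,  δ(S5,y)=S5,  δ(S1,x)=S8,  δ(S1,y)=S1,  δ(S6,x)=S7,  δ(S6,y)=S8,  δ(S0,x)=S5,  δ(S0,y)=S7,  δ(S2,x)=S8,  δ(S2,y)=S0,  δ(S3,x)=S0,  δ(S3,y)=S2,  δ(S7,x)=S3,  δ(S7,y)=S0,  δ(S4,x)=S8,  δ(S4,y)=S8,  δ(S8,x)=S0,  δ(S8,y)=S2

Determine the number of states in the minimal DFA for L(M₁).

4

Reachable states from the start: {S0,S2,S3,S5,S7,S8}. Unreachable: {S1,S4,S6} — drop them.
Initial partition by acceptance: {S0,S3,S5,S8} | {S2,S7}.
On input x, block {S0,S3,S5,S8} splits into {S0,S3,S8} and {S5}.
On input x, block {S0,S3,S8} splits into {S3,S8} and {S0}.
Stable partition: {S3,S8} | {S2,S7} | {S5} | {S0} — 4 equivalence classes.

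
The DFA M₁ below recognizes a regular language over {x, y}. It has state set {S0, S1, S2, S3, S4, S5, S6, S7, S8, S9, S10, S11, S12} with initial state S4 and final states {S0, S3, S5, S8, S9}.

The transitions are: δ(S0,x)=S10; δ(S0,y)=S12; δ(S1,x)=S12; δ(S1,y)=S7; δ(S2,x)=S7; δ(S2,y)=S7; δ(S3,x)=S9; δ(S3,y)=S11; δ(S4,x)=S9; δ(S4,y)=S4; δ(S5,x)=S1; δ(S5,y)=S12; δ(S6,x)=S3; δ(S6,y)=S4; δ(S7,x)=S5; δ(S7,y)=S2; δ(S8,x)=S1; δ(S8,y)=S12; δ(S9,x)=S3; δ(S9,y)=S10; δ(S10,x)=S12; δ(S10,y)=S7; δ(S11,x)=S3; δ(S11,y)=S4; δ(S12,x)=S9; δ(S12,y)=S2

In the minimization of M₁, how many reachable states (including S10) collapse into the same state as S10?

2

States {S0,S6,S8} cannot be reached from the start state, so discard them.
Start with accepting vs non-accepting: {S3,S5,S9} | {S1,S2,S4,S7,S10,S11,S12}.
Refine {S3,S5,S9} on symbol x: members go to different blocks, giving {S3,S9} and {S5}.
Refine {S1,S2,S4,S7,S10,S11,S12} on symbol x: members go to different blocks, giving {S1,S2,S10} and {S4,S11,S12} and {S7}.
On input y, block {S3,S9} splits into {S3} and {S9}.
Refine {S1,S2,S10} on symbol x: members go to different blocks, giving {S1,S10} and {S2}.
Split {S4,S11,S12} by δ(·,x) → {S4,S12} and {S11}.
Refine {S4,S12} on symbol y: members go to different blocks, giving {S4} and {S12}.
No further refinement is possible. Final partition (9 blocks): {S3} | {S1,S10} | {S5} | {S4} | {S7} | {S9} | {S2} | {S11} | {S12}.
State S10 belongs to the block {S1,S10}, which has 2 states.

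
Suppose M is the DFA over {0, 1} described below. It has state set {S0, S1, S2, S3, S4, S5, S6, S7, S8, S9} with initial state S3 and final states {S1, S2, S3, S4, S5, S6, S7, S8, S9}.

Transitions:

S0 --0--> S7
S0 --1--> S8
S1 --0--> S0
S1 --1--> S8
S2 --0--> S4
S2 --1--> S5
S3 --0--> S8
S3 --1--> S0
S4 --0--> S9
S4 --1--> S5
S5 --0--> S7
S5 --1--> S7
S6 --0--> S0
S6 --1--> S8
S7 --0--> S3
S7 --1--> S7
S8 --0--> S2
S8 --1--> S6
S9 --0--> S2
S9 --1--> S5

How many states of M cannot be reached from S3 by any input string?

No path from S3 leads to S1; the other 9 states are all reachable.

1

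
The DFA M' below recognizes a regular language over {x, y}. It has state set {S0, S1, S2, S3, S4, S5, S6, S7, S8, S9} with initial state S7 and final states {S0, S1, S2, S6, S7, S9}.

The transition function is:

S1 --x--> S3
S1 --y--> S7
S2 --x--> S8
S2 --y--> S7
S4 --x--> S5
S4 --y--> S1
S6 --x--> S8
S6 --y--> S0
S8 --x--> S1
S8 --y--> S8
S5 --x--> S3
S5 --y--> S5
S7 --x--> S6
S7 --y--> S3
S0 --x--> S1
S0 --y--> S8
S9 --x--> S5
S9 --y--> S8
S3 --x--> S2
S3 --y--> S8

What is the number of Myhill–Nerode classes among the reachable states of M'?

3

Reachable states from the start: {S0,S1,S2,S3,S6,S7,S8}. Unreachable: {S4,S5,S9} — drop them.
Initial partition by acceptance: {S0,S1,S2,S6,S7} | {S3,S8}.
On input x, block {S0,S1,S2,S6,S7} splits into {S1,S2,S6} and {S0,S7}.
The partition is now stable with 3 blocks: {S1,S2,S6} | {S3,S8} | {S0,S7}.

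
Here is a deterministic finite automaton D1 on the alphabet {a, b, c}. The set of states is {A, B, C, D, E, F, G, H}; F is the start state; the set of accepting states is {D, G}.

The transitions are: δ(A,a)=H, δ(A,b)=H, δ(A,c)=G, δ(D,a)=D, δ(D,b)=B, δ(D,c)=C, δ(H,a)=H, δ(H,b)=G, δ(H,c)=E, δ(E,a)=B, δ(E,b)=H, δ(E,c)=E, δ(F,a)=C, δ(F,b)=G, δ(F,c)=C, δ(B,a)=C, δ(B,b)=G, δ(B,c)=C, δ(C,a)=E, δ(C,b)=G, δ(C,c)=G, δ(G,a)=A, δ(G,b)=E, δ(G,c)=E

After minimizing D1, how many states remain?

6

Reachable states from the start: {A,B,C,E,F,G,H}. Unreachable: {D} — drop them.
Start with accepting vs non-accepting: {G} | {A,B,C,E,F,H}.
Split {A,B,C,E,F,H} by δ(·,b) → {B,C,F,H} and {A,E}.
On input a, block {B,C,F,H} splits into {B,F,H} and {C}.
Split {B,F,H} by δ(·,a) → {B,F} and {H}.
On input a, block {A,E} splits into {A} and {E}.
The partition is now stable with 6 blocks: {G} | {B,F} | {A} | {C} | {H} | {E}.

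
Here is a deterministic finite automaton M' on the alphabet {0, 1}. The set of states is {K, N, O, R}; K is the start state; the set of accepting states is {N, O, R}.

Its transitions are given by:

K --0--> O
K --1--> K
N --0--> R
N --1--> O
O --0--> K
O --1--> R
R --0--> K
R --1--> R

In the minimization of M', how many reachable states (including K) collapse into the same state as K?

1

First remove the unreachable states {N}; 3 states remain.
Start with accepting vs non-accepting: {O,R} | {K}.
The partition is now stable with 2 blocks: {O,R} | {K}.
State K belongs to the block {K}, which has 1 states.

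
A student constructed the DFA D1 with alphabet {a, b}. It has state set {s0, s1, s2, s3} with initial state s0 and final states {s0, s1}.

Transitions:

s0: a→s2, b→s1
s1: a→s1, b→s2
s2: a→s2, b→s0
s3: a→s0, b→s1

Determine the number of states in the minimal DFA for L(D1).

3

First remove the unreachable states {s3}; 3 states remain.
Initial partition by acceptance: {s0,s1} | {s2}.
Refine {s0,s1} on symbol a: members go to different blocks, giving {s0} and {s1}.
No further refinement is possible. Final partition (3 blocks): {s0} | {s2} | {s1}.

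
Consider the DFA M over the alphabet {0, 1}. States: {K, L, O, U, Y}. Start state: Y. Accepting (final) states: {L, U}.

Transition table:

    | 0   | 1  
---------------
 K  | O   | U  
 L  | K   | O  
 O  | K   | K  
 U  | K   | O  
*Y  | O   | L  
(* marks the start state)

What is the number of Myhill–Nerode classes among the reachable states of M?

3

P0 = {L,U} | {K,O,Y}.
On input 1, block {K,O,Y} splits into {K,Y} and {O}.
The partition is now stable with 3 blocks: {L,U} | {K,Y} | {O}.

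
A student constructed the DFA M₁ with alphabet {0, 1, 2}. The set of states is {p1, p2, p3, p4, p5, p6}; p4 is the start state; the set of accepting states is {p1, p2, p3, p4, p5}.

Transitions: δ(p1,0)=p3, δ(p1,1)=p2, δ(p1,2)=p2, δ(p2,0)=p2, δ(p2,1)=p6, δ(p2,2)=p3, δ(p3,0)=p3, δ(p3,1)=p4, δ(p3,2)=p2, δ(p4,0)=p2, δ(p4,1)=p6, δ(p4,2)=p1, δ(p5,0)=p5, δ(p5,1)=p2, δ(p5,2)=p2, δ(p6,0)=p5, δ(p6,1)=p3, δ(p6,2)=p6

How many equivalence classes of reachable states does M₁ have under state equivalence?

All states are reachable from the start state.
Initial partition by acceptance: {p1,p2,p3,p4,p5} | {p6}.
Split {p1,p2,p3,p4,p5} by δ(·,1) → {p1,p3,p5} and {p2,p4}.
No further refinement is possible. Final partition (3 blocks): {p1,p3,p5} | {p6} | {p2,p4}.

3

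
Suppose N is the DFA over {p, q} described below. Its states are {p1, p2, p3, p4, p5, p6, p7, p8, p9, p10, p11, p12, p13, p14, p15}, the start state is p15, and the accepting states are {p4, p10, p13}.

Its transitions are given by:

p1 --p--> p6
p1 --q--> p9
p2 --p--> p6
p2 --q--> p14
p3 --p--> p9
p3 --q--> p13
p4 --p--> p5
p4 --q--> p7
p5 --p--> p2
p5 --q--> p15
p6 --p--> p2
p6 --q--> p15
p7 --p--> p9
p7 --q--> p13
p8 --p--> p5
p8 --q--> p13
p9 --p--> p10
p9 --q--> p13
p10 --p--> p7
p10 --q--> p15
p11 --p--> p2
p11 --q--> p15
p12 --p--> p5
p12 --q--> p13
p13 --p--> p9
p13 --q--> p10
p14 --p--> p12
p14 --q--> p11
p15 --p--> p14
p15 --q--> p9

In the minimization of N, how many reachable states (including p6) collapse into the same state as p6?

States {p1,p3,p4,p8} cannot be reached from the start state, so discard them.
Initial partition by acceptance: {p10,p13} | {p2,p5,p6,p7,p9,p11,p12,p14,p15}.
Split {p10,p13} by δ(·,q) → {p10} and {p13}.
Split {p2,p5,p6,p7,p9,p11,p12,p14,p15} by δ(·,p) → {p2,p5,p6,p7,p11,p12,p14,p15} and {p9}.
Refine {p2,p5,p6,p7,p11,p12,p14,p15} on symbol p: members go to different blocks, giving {p2,p5,p6,p11,p12,p14,p15} and {p7}.
Refine {p2,p5,p6,p11,p12,p14,p15} on symbol q: members go to different blocks, giving {p2,p5,p6,p11,p14} and {p12} and {p15}.
Refine {p2,p5,p6,p11,p14} on symbol p: members go to different blocks, giving {p2,p5,p6,p11} and {p14}.
Split {p2,p5,p6,p11} by δ(·,q) → {p5,p6,p11} and {p2}.
No further refinement is possible. Final partition (9 blocks): {p10} | {p5,p6,p11} | {p13} | {p9} | {p7} | {p12} | {p15} | {p14} | {p2}.
The equivalence class containing p6 is {p5,p6,p11}, of size 3.

3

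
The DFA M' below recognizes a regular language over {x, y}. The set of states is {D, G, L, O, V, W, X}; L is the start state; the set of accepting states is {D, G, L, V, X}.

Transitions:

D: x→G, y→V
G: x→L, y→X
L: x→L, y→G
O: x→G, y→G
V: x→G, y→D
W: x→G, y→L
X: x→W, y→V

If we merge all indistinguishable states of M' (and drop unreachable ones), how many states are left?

5

States {O} cannot be reached from the start state, so discard them.
Start with accepting vs non-accepting: {D,G,L,V,X} | {W}.
Split {D,G,L,V,X} by δ(·,x) → {D,G,L,V} and {X}.
On input y, block {D,G,L,V} splits into {D,L,V} and {G}.
Refine {D,L,V} on symbol x: members go to different blocks, giving {D,V} and {L}.
Stable partition: {D,V} | {W} | {X} | {G} | {L} — 5 equivalence classes.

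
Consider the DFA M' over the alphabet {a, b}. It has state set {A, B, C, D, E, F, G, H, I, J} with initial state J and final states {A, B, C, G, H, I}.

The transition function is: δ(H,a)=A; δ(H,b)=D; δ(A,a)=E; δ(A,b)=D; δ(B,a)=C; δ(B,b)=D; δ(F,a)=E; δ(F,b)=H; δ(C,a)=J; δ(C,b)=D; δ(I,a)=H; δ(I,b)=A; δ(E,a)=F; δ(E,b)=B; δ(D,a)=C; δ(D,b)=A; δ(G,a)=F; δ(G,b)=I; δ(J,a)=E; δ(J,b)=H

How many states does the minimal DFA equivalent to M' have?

Reachable states from the start: {A,B,C,D,E,F,H,J}. Unreachable: {G,I} — drop them.
Start with accepting vs non-accepting: {A,B,C,H} | {D,E,F,J}.
Refine {A,B,C,H} on symbol a: members go to different blocks, giving {A,C} and {B,H}.
Refine {D,E,F,J} on symbol a: members go to different blocks, giving {E,F,J} and {D}.
No further refinement is possible. Final partition (4 blocks): {A,C} | {E,F,J} | {B,H} | {D}.

4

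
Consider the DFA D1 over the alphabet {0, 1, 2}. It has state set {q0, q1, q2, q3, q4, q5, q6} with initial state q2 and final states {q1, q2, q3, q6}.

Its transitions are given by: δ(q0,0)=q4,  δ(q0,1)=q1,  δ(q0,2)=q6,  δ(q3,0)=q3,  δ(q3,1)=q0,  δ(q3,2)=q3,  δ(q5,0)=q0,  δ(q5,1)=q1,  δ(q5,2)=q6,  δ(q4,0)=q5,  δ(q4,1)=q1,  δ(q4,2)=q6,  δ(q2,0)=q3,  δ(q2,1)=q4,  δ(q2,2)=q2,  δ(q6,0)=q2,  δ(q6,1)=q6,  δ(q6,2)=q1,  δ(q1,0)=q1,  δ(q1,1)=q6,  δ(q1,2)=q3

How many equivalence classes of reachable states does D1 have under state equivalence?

4

All states are reachable from the start state.
Start with accepting vs non-accepting: {q1,q2,q3,q6} | {q0,q4,q5}.
Split {q1,q2,q3,q6} by δ(·,1) → {q1,q6} and {q2,q3}.
Split {q1,q6} by δ(·,0) → {q1} and {q6}.
No further refinement is possible. Final partition (4 blocks): {q1} | {q0,q4,q5} | {q2,q3} | {q6}.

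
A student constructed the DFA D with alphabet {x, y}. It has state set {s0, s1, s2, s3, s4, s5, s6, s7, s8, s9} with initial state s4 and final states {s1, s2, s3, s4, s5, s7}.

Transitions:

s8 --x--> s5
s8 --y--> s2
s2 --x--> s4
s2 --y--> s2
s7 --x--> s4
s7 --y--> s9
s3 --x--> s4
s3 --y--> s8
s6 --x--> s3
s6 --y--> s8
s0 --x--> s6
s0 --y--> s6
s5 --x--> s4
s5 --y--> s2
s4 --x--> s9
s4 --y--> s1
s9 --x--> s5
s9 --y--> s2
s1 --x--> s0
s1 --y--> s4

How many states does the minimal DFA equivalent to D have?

7

States {s7} cannot be reached from the start state, so discard them.
Start with accepting vs non-accepting: {s1,s2,s3,s4,s5} | {s0,s6,s8,s9}.
On input x, block {s1,s2,s3,s4,s5} splits into {s2,s3,s5} and {s1,s4}.
Split {s2,s3,s5} by δ(·,y) → {s2,s5} and {s3}.
On input x, block {s0,s6,s8,s9} splits into {s8,s9} and {s0} and {s6}.
On input x, block {s1,s4} splits into {s1} and {s4}.
Stable partition: {s2,s5} | {s8,s9} | {s1} | {s3} | {s0} | {s6} | {s4} — 7 equivalence classes.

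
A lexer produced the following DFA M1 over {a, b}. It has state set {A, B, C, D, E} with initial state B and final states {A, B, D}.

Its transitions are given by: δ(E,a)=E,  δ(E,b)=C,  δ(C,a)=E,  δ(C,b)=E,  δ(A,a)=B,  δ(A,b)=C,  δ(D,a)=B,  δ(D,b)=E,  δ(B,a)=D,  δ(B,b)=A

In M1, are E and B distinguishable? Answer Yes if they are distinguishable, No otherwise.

Yes

Every state is reachable, so we keep all 5.
Start with accepting vs non-accepting: {A,B,D} | {C,E}.
Split {A,B,D} by δ(·,b) → {A,D} and {B}.
Stable partition: {A,D} | {C,E} | {B} — 3 equivalence classes.
E and B end up in different blocks, so they are distinguishable. For instance, the string 'ε' is accepted from only B.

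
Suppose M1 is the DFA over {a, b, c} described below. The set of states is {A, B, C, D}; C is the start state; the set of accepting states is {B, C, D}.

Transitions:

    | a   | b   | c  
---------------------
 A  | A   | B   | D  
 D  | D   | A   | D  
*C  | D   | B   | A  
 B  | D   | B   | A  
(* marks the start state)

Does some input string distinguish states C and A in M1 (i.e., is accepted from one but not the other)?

Start with accepting vs non-accepting: {B,C,D} | {A}.
On input b, block {B,C,D} splits into {B,C} and {D}.
No further refinement is possible. Final partition (3 blocks): {B,C} | {A} | {D}.
C and A end up in different blocks, so they are distinguishable. For instance, the string 'ε' is accepted from only C.

Yes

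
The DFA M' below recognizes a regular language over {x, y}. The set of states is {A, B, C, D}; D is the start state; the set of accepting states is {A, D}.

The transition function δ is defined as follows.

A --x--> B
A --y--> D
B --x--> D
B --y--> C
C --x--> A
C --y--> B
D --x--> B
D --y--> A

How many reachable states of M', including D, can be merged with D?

2

Every state is reachable, so we keep all 4.
P0 = {A,D} | {B,C}.
No further refinement is possible. Final partition (2 blocks): {A,D} | {B,C}.
State D belongs to the block {A,D}, which has 2 states.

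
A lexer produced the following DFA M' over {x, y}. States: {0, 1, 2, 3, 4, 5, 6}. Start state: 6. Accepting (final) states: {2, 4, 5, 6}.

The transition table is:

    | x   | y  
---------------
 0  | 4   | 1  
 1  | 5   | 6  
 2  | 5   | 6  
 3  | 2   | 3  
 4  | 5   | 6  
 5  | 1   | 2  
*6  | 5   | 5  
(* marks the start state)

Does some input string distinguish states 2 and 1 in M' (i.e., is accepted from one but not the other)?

First remove the unreachable states {0,3,4}; 4 states remain.
Initial partition by acceptance: {2,5,6} | {1}.
On input x, block {2,5,6} splits into {2,6} and {5}.
On input y, block {2,6} splits into {2} and {6}.
The partition is now stable with 4 blocks: {2} | {1} | {5} | {6}.
2 and 1 end up in different blocks, so they are distinguishable. For instance, the string 'ε' is accepted from only 2.

Yes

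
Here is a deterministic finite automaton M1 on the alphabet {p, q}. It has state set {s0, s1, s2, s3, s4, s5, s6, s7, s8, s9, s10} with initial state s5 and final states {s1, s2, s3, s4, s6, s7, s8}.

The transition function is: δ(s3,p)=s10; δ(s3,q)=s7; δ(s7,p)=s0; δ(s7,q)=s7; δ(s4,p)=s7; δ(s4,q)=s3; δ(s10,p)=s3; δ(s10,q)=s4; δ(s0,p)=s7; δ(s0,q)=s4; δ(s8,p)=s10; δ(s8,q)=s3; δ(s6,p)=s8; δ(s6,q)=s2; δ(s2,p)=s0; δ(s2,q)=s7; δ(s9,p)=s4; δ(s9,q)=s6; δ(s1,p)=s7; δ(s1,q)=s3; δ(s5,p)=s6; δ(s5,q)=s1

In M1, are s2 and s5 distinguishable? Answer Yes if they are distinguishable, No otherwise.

Yes

First remove the unreachable states {s9}; 10 states remain.
Start with accepting vs non-accepting: {s1,s2,s3,s4,s6,s7,s8} | {s0,s5,s10}.
Refine {s1,s2,s3,s4,s6,s7,s8} on symbol p: members go to different blocks, giving {s2,s3,s7,s8} and {s1,s4,s6}.
Refine {s0,s5,s10} on symbol p: members go to different blocks, giving {s0,s10} and {s5}.
The partition is now stable with 4 blocks: {s2,s3,s7,s8} | {s0,s10} | {s1,s4,s6} | {s5}.
s2 and s5 end up in different blocks, so they are distinguishable. For instance, the string 'ε' is accepted from only s2.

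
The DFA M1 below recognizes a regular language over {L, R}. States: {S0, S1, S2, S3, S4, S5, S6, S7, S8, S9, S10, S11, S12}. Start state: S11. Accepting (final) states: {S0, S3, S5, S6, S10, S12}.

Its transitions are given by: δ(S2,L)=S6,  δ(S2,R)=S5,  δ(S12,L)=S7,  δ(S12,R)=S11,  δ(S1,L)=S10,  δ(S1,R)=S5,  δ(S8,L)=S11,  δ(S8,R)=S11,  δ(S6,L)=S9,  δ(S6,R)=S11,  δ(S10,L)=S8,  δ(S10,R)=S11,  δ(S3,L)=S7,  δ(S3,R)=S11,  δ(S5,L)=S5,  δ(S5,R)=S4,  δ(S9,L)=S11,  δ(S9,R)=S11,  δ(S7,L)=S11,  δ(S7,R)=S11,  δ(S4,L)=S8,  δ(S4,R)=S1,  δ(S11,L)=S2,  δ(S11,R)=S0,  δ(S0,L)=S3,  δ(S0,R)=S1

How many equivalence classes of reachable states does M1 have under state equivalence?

Reachable states from the start: {S0,S1,S2,S3,S4,S5,S6,S7,S8,S9,S10,S11}. Unreachable: {S12} — drop them.
Start with accepting vs non-accepting: {S0,S3,S5,S6,S10} | {S1,S2,S4,S7,S8,S9,S11}.
Refine {S0,S3,S5,S6,S10} on symbol L: members go to different blocks, giving {S3,S6,S10} and {S0,S5}.
Split {S1,S2,S4,S7,S8,S9,S11} by δ(·,L) → {S4,S7,S8,S9,S11} and {S1,S2}.
On input L, block {S4,S7,S8,S9,S11} splits into {S4,S7,S8,S9} and {S11}.
On input L, block {S4,S7,S8,S9} splits into {S7,S8,S9} and {S4}.
On input L, block {S0,S5} splits into {S0} and {S5}.
The partition is now stable with 7 blocks: {S3,S6,S10} | {S7,S8,S9} | {S0} | {S1,S2} | {S11} | {S4} | {S5}.

7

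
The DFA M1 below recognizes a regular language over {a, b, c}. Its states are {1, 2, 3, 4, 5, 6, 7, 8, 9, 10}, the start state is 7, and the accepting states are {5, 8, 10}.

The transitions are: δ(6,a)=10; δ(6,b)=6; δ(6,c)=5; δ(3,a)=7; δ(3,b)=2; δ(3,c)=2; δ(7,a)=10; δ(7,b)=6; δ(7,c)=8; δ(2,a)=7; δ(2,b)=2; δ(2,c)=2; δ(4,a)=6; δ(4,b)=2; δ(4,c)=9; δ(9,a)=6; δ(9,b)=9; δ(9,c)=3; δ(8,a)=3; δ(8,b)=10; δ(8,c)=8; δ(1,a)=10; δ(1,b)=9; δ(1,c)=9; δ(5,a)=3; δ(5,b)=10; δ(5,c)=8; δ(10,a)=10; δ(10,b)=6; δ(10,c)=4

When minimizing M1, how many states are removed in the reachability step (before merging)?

1

BFS from 7 reaches {2, 3, 4, 5, 6, 7, 8, 9, 10}; the 1 state(s) 1 are never visited.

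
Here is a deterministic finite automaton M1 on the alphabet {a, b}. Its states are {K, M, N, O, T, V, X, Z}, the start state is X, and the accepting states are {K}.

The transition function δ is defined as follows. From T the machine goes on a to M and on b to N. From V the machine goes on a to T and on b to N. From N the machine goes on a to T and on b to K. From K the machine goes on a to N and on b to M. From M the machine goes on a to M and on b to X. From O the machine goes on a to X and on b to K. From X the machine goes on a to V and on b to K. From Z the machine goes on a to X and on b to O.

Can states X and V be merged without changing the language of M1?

No

States {O,Z} cannot be reached from the start state, so discard them.
P0 = {K} | {M,N,T,V,X}.
Refine {M,N,T,V,X} on symbol b: members go to different blocks, giving {M,T,V} and {N,X}.
The partition is now stable with 3 blocks: {K} | {M,T,V} | {N,X}.
X and V end up in different blocks, so they are distinguishable. For instance, the string 'b' is accepted from only X.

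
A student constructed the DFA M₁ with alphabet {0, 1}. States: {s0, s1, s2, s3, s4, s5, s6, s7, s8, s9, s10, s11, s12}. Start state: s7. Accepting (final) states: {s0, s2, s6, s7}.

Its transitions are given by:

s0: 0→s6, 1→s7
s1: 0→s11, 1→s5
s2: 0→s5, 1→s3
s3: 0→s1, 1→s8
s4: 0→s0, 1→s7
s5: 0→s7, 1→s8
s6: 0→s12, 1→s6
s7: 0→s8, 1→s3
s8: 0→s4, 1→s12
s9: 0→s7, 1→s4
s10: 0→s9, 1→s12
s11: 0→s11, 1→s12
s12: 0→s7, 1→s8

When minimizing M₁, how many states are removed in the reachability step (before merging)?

Starting at s7 and following transitions, the reachable set is {s0, s1, s3, s4, s5, s6, s7, s8, s11, s12}. That leaves s2, s9, s10 unreachable — 3 in total.

3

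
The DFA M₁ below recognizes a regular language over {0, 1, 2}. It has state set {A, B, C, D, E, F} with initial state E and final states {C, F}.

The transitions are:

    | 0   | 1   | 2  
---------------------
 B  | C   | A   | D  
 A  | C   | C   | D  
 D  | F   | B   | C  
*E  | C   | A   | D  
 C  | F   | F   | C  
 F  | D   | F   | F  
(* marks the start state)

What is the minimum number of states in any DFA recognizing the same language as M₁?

All states are reachable from the start state.
Initial partition by acceptance: {C,F} | {A,B,D,E}.
Refine {C,F} on symbol 0: members go to different blocks, giving {C} and {F}.
On input 0, block {A,B,D,E} splits into {A,B,E} and {D}.
Refine {A,B,E} on symbol 1: members go to different blocks, giving {B,E} and {A}.
The partition is now stable with 5 blocks: {C} | {B,E} | {F} | {D} | {A}.

5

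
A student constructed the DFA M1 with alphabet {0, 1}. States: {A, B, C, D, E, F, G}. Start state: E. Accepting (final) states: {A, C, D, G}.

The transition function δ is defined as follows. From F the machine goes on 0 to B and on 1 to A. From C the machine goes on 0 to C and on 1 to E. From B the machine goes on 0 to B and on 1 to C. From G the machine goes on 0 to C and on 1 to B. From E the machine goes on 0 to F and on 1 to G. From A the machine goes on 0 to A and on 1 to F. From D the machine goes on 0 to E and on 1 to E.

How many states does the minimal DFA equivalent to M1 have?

Reachable states from the start: {A,B,C,E,F,G}. Unreachable: {D} — drop them.
Start with accepting vs non-accepting: {A,C,G} | {B,E,F}.
The partition is now stable with 2 blocks: {A,C,G} | {B,E,F}.

2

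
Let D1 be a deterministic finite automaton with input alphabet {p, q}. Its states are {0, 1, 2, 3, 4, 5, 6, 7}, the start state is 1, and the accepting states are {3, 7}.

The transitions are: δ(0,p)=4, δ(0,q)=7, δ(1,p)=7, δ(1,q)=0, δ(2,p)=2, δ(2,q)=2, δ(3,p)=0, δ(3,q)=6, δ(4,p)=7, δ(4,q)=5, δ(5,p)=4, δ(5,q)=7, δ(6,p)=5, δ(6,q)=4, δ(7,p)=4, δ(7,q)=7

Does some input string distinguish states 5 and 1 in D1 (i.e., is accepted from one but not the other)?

Yes

States {2,3,6} cannot be reached from the start state, so discard them.
Start with accepting vs non-accepting: {7} | {0,1,4,5}.
Split {0,1,4,5} by δ(·,p) → {0,5} and {1,4}.
The partition is now stable with 3 blocks: {7} | {0,5} | {1,4}.
5 and 1 end up in different blocks, so they are distinguishable. For instance, the string 'p' is accepted from only 1.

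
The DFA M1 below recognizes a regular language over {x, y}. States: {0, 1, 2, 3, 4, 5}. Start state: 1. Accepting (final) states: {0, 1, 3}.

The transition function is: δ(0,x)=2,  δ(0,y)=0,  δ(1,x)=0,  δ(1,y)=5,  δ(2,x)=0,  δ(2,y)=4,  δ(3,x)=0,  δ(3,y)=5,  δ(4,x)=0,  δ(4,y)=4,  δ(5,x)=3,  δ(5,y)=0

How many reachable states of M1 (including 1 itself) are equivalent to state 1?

2

Every state is reachable, so we keep all 6.
Start with accepting vs non-accepting: {0,1,3} | {2,4,5}.
On input x, block {0,1,3} splits into {1,3} and {0}.
On input x, block {2,4,5} splits into {2,4} and {5}.
The partition is now stable with 4 blocks: {1,3} | {2,4} | {0} | {5}.
The equivalence class containing 1 is {1,3}, of size 2.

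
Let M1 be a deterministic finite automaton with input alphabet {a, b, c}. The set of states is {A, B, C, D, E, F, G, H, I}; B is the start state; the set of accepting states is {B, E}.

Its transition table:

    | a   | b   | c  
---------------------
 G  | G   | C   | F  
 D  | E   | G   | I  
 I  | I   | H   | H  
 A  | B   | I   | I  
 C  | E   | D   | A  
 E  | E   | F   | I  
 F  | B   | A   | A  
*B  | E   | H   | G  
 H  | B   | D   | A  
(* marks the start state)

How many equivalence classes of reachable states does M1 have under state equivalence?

All states are reachable from the start state.
Start with accepting vs non-accepting: {B,E} | {A,C,D,F,G,H,I}.
Refine {A,C,D,F,G,H,I} on symbol a: members go to different blocks, giving {A,C,D,F,H} and {G,I}.
On input b, block {A,C,D,F,H} splits into {C,F,H} and {A,D}.
Stable partition: {B,E} | {C,F,H} | {G,I} | {A,D} — 4 equivalence classes.

4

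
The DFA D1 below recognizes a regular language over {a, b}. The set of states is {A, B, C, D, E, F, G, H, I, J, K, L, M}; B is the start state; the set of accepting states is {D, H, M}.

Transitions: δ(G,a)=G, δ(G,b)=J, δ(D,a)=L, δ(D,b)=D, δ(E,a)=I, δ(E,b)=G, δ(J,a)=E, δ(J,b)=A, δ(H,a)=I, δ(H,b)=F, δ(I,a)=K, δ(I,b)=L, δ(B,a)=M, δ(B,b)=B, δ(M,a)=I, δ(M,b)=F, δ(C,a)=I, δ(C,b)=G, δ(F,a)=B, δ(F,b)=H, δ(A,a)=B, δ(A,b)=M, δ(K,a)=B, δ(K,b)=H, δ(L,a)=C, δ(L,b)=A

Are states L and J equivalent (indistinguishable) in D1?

First remove the unreachable states {D}; 12 states remain.
Initial partition by acceptance: {H,M} | {A,B,C,E,F,G,I,J,K,L}.
On input a, block {A,B,C,E,F,G,I,J,K,L} splits into {A,C,E,F,G,I,J,K,L} and {B}.
Refine {A,C,E,F,G,I,J,K,L} on symbol a: members go to different blocks, giving {C,E,G,I,J,L} and {A,F,K}.
Split {C,E,G,I,J,L} by δ(·,a) → {C,E,G,J,L} and {I}.
Refine {C,E,G,J,L} on symbol a: members go to different blocks, giving {G,J,L} and {C,E}.
Refine {G,J,L} on symbol a: members go to different blocks, giving {J,L} and {G}.
The partition is now stable with 7 blocks: {H,M} | {J,L} | {B} | {A,F,K} | {I} | {C,E} | {G}.
L and J lie in the same block of the stable partition, so they are equivalent — no string distinguishes them.

Yes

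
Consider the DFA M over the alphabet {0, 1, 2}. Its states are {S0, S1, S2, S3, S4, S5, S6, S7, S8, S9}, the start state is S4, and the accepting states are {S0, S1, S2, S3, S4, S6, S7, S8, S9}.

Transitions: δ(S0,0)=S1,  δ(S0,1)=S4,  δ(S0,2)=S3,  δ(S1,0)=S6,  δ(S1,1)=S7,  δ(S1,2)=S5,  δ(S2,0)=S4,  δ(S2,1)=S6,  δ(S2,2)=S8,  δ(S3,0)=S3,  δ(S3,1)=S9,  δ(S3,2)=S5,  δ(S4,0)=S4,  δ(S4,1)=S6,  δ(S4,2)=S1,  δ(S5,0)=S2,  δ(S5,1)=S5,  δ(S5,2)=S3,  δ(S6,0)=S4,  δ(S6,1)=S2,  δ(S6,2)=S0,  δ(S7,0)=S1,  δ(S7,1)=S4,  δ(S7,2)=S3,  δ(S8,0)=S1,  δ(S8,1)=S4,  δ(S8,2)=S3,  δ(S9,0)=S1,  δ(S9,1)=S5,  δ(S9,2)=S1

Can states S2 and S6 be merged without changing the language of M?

Initial partition by acceptance: {S0,S1,S2,S3,S4,S6,S7,S8,S9} | {S5}.
Refine {S0,S1,S2,S3,S4,S6,S7,S8,S9} on symbol 1: members go to different blocks, giving {S0,S1,S2,S3,S4,S6,S7,S8} and {S9}.
On input 1, block {S0,S1,S2,S3,S4,S6,S7,S8} splits into {S0,S1,S2,S4,S6,S7,S8} and {S3}.
On input 2, block {S0,S1,S2,S4,S6,S7,S8} splits into {S0,S7,S8} and {S2,S4,S6} and {S1}.
Refine {S2,S4,S6} on symbol 2: members go to different blocks, giving {S2,S6} and {S4}.
No further refinement is possible. Final partition (7 blocks): {S0,S7,S8} | {S5} | {S9} | {S3} | {S2,S6} | {S1} | {S4}.
S2 and S6 lie in the same block of the stable partition, so they are equivalent — no string distinguishes them.

Yes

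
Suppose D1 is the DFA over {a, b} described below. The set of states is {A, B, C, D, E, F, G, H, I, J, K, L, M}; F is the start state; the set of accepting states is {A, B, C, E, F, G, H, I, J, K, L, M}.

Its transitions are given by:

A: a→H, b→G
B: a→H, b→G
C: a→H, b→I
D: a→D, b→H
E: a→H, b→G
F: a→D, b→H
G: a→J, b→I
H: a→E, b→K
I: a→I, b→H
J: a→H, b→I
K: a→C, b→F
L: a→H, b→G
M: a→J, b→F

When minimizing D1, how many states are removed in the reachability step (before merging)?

4

No path from F leads to A, B, L, M; the other 9 states are all reachable.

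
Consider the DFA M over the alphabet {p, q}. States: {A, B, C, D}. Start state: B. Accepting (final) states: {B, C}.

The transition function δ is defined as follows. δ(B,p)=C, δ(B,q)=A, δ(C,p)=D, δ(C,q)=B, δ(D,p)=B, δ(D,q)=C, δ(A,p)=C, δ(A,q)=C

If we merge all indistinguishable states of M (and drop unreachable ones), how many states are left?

Initial partition by acceptance: {B,C} | {A,D}.
Split {B,C} by δ(·,p) → {B} and {C}.
Refine {A,D} on symbol p: members go to different blocks, giving {A} and {D}.
No further refinement is possible. Final partition (4 blocks): {B} | {A} | {C} | {D}.

4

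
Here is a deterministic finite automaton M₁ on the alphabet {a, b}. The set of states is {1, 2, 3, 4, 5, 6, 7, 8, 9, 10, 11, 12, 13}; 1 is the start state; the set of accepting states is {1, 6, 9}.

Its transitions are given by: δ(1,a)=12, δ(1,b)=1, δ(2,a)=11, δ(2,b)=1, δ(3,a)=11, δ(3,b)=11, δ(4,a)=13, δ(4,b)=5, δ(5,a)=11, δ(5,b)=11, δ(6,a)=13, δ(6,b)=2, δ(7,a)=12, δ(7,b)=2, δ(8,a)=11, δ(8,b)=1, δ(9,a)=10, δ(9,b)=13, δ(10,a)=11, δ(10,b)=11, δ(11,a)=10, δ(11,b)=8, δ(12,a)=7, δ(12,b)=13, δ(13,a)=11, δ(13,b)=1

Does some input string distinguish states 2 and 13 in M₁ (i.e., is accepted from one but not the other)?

No

First remove the unreachable states {3,4,5,6,9}; 8 states remain.
Start with accepting vs non-accepting: {1} | {2,7,8,10,11,12,13}.
Refine {2,7,8,10,11,12,13} on symbol b: members go to different blocks, giving {7,10,11,12} and {2,8,13}.
Split {7,10,11,12} by δ(·,b) → {7,11,12} and {10}.
Split {7,11,12} by δ(·,a) → {7,12} and {11}.
The partition is now stable with 5 blocks: {1} | {7,12} | {2,8,13} | {10} | {11}.
2 and 13 lie in the same block of the stable partition, so they are equivalent — no string distinguishes them.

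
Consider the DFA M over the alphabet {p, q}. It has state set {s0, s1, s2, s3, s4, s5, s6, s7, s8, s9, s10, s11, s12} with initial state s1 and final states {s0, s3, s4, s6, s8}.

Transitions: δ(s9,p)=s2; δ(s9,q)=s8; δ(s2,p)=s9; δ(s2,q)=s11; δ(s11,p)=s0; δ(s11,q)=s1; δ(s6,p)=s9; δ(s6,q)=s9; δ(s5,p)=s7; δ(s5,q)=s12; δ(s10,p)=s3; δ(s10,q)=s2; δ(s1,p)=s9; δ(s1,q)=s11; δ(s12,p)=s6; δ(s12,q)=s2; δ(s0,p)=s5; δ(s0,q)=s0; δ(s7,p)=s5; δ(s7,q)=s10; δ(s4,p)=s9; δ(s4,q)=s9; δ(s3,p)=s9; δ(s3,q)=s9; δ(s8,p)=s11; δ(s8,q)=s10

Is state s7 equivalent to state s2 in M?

No

First remove the unreachable states {s4}; 12 states remain.
P0 = {s0,s3,s6,s8} | {s1,s2,s5,s7,s9,s10,s11,s12}.
Refine {s0,s3,s6,s8} on symbol q: members go to different blocks, giving {s3,s6,s8} and {s0}.
Refine {s1,s2,s5,s7,s9,s10,s11,s12} on symbol p: members go to different blocks, giving {s1,s2,s5,s7,s9} and {s10,s12} and {s11}.
On input p, block {s3,s6,s8} splits into {s3,s6} and {s8}.
On input q, block {s1,s2,s5,s7,s9} splits into {s1,s2} and {s5,s7} and {s9}.
The partition is now stable with 8 blocks: {s3,s6} | {s1,s2} | {s0} | {s10,s12} | {s11} | {s8} | {s5,s7} | {s9}.
s7 and s2 end up in different blocks, so they are distinguishable. For instance, the string 'pq' is accepted from only s2.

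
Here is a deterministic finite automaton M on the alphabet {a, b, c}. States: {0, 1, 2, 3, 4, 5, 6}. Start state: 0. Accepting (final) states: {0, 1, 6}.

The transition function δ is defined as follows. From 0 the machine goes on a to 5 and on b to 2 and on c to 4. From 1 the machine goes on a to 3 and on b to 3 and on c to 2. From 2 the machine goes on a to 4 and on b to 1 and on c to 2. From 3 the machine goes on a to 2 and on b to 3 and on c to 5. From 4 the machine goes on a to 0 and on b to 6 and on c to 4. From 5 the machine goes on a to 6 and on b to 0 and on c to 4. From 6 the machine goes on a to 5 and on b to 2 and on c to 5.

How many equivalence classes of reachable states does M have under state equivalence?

Every state is reachable, so we keep all 7.
P0 = {0,1,6} | {2,3,4,5}.
Refine {2,3,4,5} on symbol a: members go to different blocks, giving {2,3} and {4,5}.
Refine {0,1,6} on symbol a: members go to different blocks, giving {0,6} and {1}.
On input a, block {2,3} splits into {2} and {3}.
Stable partition: {0,6} | {2} | {4,5} | {1} | {3} — 5 equivalence classes.

5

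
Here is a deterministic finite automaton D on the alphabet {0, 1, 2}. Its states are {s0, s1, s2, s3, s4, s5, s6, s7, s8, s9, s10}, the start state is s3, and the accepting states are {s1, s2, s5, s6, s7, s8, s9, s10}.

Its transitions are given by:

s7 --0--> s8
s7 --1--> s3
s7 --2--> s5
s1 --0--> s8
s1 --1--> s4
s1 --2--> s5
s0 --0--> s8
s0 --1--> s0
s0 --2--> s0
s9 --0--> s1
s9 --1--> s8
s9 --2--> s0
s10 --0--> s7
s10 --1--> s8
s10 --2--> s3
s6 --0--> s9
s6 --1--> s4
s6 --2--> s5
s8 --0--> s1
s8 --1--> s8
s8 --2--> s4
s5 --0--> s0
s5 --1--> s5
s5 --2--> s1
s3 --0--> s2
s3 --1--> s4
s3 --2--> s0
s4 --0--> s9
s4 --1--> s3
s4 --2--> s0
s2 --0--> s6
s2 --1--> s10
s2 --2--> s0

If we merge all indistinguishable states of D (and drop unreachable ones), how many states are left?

All states are reachable from the start state.
Initial partition by acceptance: {s1,s2,s5,s6,s7,s8,s9,s10} | {s0,s3,s4}.
Refine {s1,s2,s5,s6,s7,s8,s9,s10} on symbol 0: members go to different blocks, giving {s1,s2,s6,s7,s8,s9,s10} and {s5}.
Split {s1,s2,s6,s7,s8,s9,s10} by δ(·,1) → {s2,s8,s9,s10} and {s1,s6,s7}.
Stable partition: {s2,s8,s9,s10} | {s0,s3,s4} | {s5} | {s1,s6,s7} — 4 equivalence classes.

4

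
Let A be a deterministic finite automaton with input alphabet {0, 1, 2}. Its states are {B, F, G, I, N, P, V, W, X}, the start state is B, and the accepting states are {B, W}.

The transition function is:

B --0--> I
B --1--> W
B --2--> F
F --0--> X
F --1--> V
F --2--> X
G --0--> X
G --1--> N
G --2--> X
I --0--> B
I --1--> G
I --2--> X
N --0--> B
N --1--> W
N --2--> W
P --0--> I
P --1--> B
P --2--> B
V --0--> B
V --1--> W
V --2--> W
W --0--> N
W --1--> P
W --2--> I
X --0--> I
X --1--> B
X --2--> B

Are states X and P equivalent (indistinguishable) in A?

Yes

All states are reachable from the start state.
P0 = {B,W} | {F,G,I,N,P,V,X}.
Refine {B,W} on symbol 1: members go to different blocks, giving {B} and {W}.
Refine {F,G,I,N,P,V,X} on symbol 0: members go to different blocks, giving {F,G,P,X} and {I,N,V}.
Split {F,G,P,X} by δ(·,0) → {P,X} and {F,G}.
Split {I,N,V} by δ(·,1) → {N,V} and {I}.
Stable partition: {B} | {P,X} | {W} | {N,V} | {F,G} | {I} — 6 equivalence classes.
X and P lie in the same block of the stable partition, so they are equivalent — no string distinguishes them.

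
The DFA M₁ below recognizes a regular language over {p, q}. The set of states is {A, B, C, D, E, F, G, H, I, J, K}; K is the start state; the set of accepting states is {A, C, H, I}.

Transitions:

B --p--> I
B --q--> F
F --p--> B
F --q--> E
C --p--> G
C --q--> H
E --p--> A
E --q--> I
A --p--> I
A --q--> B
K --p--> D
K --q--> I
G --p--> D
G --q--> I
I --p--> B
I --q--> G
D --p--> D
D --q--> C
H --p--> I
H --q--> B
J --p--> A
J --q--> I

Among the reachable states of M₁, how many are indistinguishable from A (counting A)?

States {J} cannot be reached from the start state, so discard them.
P0 = {A,C,H,I} | {B,D,E,F,G,K}.
Split {A,C,H,I} by δ(·,p) → {A,H} and {C,I}.
On input p, block {B,D,E,F,G,K} splits into {D,F,G,K} and {B} and {E}.
On input p, block {D,F,G,K} splits into {D,G,K} and {F}.
On input p, block {C,I} splits into {C} and {I}.
Refine {D,G,K} on symbol q: members go to different blocks, giving {G,K} and {D}.
The partition is now stable with 8 blocks: {A,H} | {G,K} | {C} | {B} | {E} | {F} | {I} | {D}.
State A belongs to the block {A,H}, which has 2 states.

2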